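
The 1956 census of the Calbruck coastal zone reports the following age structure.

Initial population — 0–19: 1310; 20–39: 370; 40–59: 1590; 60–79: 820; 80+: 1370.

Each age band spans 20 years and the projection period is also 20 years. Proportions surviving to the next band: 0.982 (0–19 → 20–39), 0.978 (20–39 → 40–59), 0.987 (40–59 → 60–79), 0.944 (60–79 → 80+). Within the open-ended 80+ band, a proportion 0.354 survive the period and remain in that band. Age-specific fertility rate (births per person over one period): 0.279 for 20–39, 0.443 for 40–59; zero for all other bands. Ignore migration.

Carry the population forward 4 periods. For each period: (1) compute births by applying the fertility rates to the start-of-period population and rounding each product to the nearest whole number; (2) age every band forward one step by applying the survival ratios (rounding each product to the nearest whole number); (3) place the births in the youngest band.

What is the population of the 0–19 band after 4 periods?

After projecting period 1:
Births: 370 * 0.279 = 103, 1590 * 0.443 = 704 ⇒ total 807
20–39: 1310 * 0.982 = 1286
40–59: 370 * 0.978 = 362
60–79: 1590 * 0.987 = 1569
80+: 820 * 0.944 + 1370 * 0.354 = 774 + 485 = 1259
Giving 807 / 1286 / 362 / 1569 / 1259.
After projecting period 2:
Births: 1286 * 0.279 = 359, 362 * 0.443 = 160 ⇒ total 519
20–39: 807 * 0.982 = 792
40–59: 1286 * 0.978 = 1258
60–79: 362 * 0.987 = 357
80+: 1569 * 0.944 + 1259 * 0.354 = 1481 + 446 = 1927
Giving 519 / 792 / 1258 / 357 / 1927.
After projecting period 3:
Births: 792 * 0.279 = 221, 1258 * 0.443 = 557 ⇒ total 778
20–39: 519 * 0.982 = 510
40–59: 792 * 0.978 = 775
60–79: 1258 * 0.987 = 1242
80+: 357 * 0.944 + 1927 * 0.354 = 337 + 682 = 1019
Giving 778 / 510 / 775 / 1242 / 1019.
After projecting period 4:
Births: 510 * 0.279 = 142, 775 * 0.443 = 343 ⇒ total 485
20–39: 778 * 0.982 = 764
40–59: 510 * 0.978 = 499
60–79: 775 * 0.987 = 765
80+: 1242 * 0.944 + 1019 * 0.354 = 1172 + 361 = 1533
Giving 485 / 764 / 499 / 765 / 1533.

485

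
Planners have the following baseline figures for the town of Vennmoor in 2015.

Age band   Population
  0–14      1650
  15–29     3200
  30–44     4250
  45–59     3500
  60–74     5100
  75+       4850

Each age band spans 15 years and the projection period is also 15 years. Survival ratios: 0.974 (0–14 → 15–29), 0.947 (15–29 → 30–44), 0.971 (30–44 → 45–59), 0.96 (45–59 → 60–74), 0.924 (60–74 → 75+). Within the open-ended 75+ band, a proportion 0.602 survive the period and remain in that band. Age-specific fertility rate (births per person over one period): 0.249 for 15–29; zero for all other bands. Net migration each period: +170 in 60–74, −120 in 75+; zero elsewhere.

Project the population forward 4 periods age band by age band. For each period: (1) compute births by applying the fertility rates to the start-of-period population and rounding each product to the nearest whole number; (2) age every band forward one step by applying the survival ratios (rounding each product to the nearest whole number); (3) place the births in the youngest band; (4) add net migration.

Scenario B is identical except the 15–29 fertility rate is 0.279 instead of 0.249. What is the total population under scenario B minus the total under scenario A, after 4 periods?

Let group 1 be 0–14 through group 6 = 75+.
Period 1:
Births: 3200 × 0.249 = 797
Group 2: 1650 × 0.974 = 1607
Group 3: 3200 × 0.947 = 3030
Group 4: 4250 × 0.971 = 4127
Group 5: 3500 × 0.96 = 3360
Group 6: 5100 × 0.924 + 4850 × 0.602 = 4712 + 2920 = 7632
Net migration: Group 5 + 170 → 3530; Group 6 − 120 → 7512
End of period: [797, 1607, 3030, 4127, 3530, 7512]
Period 2:
Births: 1607 × 0.249 = 400
Group 2: 797 × 0.974 = 776
Group 3: 1607 × 0.947 = 1522
Group 4: 3030 × 0.971 = 2942
Group 5: 4127 × 0.96 = 3962
Group 6: 3530 × 0.924 + 7512 × 0.602 = 3262 + 4522 = 7784
Net migration: Group 5 + 170 → 4132; Group 6 − 120 → 7664
End of period: [400, 776, 1522, 2942, 4132, 7664]
Period 3:
Births: 776 × 0.249 = 193
Group 2: 400 × 0.974 = 390
Group 3: 776 × 0.947 = 735
Group 4: 1522 × 0.971 = 1478
Group 5: 2942 × 0.96 = 2824
Group 6: 4132 × 0.924 + 7664 × 0.602 = 3818 + 4614 = 8432
Net migration: Group 5 + 170 → 2994; Group 6 − 120 → 8312
End of period: [193, 390, 735, 1478, 2994, 8312]
Period 4:
Births: 390 × 0.249 = 97
Group 2: 193 × 0.974 = 188
Group 3: 390 × 0.947 = 369
Group 4: 735 × 0.971 = 714
Group 5: 1478 × 0.96 = 1419
Group 6: 2994 × 0.924 + 8312 × 0.602 = 2766 + 5004 = 7770
Net migration: Group 5 + 170 → 1589; Group 6 − 120 → 7650
End of period: [97, 188, 369, 714, 1589, 7650]
Scenario A total after 4 periods: 10607
Scenario B projection —
Period 1:
Births: 3200 × 0.279 = 893
Group 2: 1650 × 0.974 = 1607
Group 3: 3200 × 0.947 = 3030
Group 4: 4250 × 0.971 = 4127
Group 5: 3500 × 0.96 = 3360
Group 6: 5100 × 0.924 + 4850 × 0.602 = 4712 + 2920 = 7632
Net migration: Group 5 + 170 → 3530; Group 6 − 120 → 7512
End of period: [893, 1607, 3030, 4127, 3530, 7512]
Period 2:
Births: 1607 × 0.279 = 448
Group 2: 893 × 0.974 = 870
Group 3: 1607 × 0.947 = 1522
Group 4: 3030 × 0.971 = 2942
Group 5: 4127 × 0.96 = 3962
Group 6: 3530 × 0.924 + 7512 × 0.602 = 3262 + 4522 = 7784
Net migration: Group 5 + 170 → 4132; Group 6 − 120 → 7664
End of period: [448, 870, 1522, 2942, 4132, 7664]
Period 3:
Births: 870 × 0.279 = 243
Group 2: 448 × 0.974 = 436
Group 3: 870 × 0.947 = 824
Group 4: 1522 × 0.971 = 1478
Group 5: 2942 × 0.96 = 2824
Group 6: 4132 × 0.924 + 7664 × 0.602 = 3818 + 4614 = 8432
Net migration: Group 5 + 170 → 2994; Group 6 − 120 → 8312
End of period: [243, 436, 824, 1478, 2994, 8312]
Period 4:
Births: 436 × 0.279 = 122
Group 2: 243 × 0.974 = 237
Group 3: 436 × 0.947 = 413
Group 4: 824 × 0.971 = 800
Group 5: 1478 × 0.96 = 1419
Group 6: 2994 × 0.924 + 8312 × 0.602 = 2766 + 5004 = 7770
Net migration: Group 5 + 170 → 1589; Group 6 − 120 → 7650
End of period: [122, 237, 413, 800, 1589, 7650]
Scenario B total after 4 periods: 10811
Difference B − A = 10811 − 10607 = 204

204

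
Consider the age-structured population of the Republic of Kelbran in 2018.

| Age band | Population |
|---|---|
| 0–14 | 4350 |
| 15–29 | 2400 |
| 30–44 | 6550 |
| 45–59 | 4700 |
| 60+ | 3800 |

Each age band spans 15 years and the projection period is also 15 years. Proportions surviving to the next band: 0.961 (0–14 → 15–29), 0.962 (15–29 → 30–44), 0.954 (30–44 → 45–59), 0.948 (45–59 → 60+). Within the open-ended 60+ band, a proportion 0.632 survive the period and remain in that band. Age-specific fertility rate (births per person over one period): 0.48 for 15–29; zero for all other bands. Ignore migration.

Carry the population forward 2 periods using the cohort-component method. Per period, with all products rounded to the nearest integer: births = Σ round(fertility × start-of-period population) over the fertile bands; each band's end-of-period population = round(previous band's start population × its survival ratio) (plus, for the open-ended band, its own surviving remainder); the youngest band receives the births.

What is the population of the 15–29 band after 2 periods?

After projecting period 1:
Births: 2400 × 0.48 = 1152
15–29: 4350 × 0.961 = 4180
30–44: 2400 × 0.962 = 2309
45–59: 6550 × 0.954 = 6249
60+: 4700 × 0.948 + 3800 × 0.632 = 4456 + 2402 = 6858
→ [1152, 4180, 2309, 6249, 6858]
After projecting period 2:
Births: 4180 × 0.48 = 2006
15–29: 1152 × 0.961 = 1107
30–44: 4180 × 0.962 = 4021
45–59: 2309 × 0.954 = 2203
60+: 6249 × 0.948 + 6858 × 0.632 = 5924 + 4334 = 10258
→ [2006, 1107, 4021, 2203, 10258]

1107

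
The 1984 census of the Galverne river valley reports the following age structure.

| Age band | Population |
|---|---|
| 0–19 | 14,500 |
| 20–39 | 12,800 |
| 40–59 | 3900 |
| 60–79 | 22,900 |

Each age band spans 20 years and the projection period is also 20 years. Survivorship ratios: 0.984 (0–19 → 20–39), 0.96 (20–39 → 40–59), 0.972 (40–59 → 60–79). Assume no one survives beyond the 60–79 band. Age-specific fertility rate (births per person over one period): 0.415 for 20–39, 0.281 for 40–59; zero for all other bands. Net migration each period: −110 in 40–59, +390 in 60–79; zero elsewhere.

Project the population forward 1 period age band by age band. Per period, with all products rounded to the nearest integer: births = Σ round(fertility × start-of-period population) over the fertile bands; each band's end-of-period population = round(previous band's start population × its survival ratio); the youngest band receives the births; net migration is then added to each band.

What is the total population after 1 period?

37035

[period 1]
Births: 12800 × 0.415 = 5312, 3900 × 0.281 = 1096 — total 6408
20–39: 14500 × 0.984 = 14268
40–59: 12800 × 0.96 = 12288
60–79: 3900 × 0.972 = 3791
Net migration: 40–59 − 110 → 12178; 60–79 + 390 → 4181
Population now: 0–19=6408, 20–39=14268, 40–59=12178, 60–79=4181
Total after period 1: 6408 + 14268 + 12178 + 4181 = 37035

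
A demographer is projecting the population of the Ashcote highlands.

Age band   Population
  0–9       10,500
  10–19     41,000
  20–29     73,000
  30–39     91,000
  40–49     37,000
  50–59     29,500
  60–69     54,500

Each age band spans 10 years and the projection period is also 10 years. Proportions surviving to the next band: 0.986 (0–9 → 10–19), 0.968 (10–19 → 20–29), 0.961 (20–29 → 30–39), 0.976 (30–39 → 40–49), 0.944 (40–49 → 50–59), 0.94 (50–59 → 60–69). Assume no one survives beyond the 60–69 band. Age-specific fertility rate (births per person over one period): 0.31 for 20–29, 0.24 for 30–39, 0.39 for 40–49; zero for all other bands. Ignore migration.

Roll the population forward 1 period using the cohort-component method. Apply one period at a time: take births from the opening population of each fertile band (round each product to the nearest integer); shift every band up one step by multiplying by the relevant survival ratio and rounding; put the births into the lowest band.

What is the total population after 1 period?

Period 1:
Births: 73000 × 0.31 = 22630, 91000 × 0.24 = 21840, 37000 × 0.39 = 14430 ⇒ total 58900
10–19: 10500 × 0.986 = 10353
20–29: 41000 × 0.968 = 39688
30–39: 73000 × 0.961 = 70153
40–49: 91000 × 0.976 = 88816
50–59: 37000 × 0.944 = 34928
60–69: 29500 × 0.94 = 27730
Giving 58900 / 10353 / 39688 / 70153 / 88816 / 34928 / 27730.
Total after period 1: 58900 + 10353 + 39688 + 70153 + 88816 + 34928 + 27730 = 330568

330568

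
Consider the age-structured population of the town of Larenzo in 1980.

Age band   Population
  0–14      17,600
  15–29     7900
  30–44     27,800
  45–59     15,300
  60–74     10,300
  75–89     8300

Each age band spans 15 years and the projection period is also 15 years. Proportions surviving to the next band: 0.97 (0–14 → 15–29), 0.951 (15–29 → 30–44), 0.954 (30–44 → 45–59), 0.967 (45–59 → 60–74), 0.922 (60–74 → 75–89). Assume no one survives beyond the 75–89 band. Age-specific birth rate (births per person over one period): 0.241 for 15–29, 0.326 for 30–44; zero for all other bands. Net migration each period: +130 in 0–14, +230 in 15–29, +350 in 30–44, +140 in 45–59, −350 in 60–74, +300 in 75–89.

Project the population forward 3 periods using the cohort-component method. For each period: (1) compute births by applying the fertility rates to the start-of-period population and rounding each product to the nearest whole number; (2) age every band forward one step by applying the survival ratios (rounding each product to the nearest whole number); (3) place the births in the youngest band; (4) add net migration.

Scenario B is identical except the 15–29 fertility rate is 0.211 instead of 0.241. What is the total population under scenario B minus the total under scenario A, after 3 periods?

-1100

Let group 1 be 0–14 through group 6 = 75–89.
[period 1]
Births: 7900 * 0.241 = 1904 ; 27800 * 0.326 = 9063 → total 10967
Group 2: 17600 * 0.97 = 17072
Group 3: 7900 * 0.951 = 7513
Group 4: 27800 * 0.954 = 26521
Group 5: 15300 * 0.967 = 14795
Group 6: 10300 * 0.922 = 9497
Net migration: Group 1 + 130 → 11097; Group 2 + 230 → 17302; Group 3 + 350 → 7863; Group 4 + 140 → 26661; Group 5 − 350 → 14445; Group 6 + 300 → 9797
Population now: 0–14=11097, 15–29=17302, 30–44=7863, 45–59=26661, 60–74=14445, 75–89=9797
[period 2]
Births: 17302 * 0.241 = 4170 ; 7863 * 0.326 = 2563 → total 6733
Group 2: 11097 * 0.97 = 10764
Group 3: 17302 * 0.951 = 16454
Group 4: 7863 * 0.954 = 7501
Group 5: 26661 * 0.967 = 25781
Group 6: 14445 * 0.922 = 13318
Net migration: Group 1 + 130 → 6863; Group 2 + 230 → 10994; Group 3 + 350 → 16804; Group 4 + 140 → 7641; Group 5 − 350 → 25431; Group 6 + 300 → 13618
Population now: 0–14=6863, 15–29=10994, 30–44=16804, 45–59=7641, 60–74=25431, 75–89=13618
[period 3]
Births: 10994 * 0.241 = 2650 ; 16804 * 0.326 = 5478 → total 8128
Group 2: 6863 * 0.97 = 6657
Group 3: 10994 * 0.951 = 10455
Group 4: 16804 * 0.954 = 16031
Group 5: 7641 * 0.967 = 7389
Group 6: 25431 * 0.922 = 23447
Net migration: Group 1 + 130 → 8258; Group 2 + 230 → 6887; Group 3 + 350 → 10805; Group 4 + 140 → 16171; Group 5 − 350 → 7039; Group 6 + 300 → 23747
Population now: 0–14=8258, 15–29=6887, 30–44=10805, 45–59=16171, 60–74=7039, 75–89=23747
Scenario A total after 3 periods: 72907
Scenario B projection —
[period 1]
Births: 7900 * 0.211 = 1667 ; 27800 * 0.326 = 9063 → total 10730
Group 2: 17600 * 0.97 = 17072
Group 3: 7900 * 0.951 = 7513
Group 4: 27800 * 0.954 = 26521
Group 5: 15300 * 0.967 = 14795
Group 6: 10300 * 0.922 = 9497
Net migration: Group 1 + 130 → 10860; Group 2 + 230 → 17302; Group 3 + 350 → 7863; Group 4 + 140 → 26661; Group 5 − 350 → 14445; Group 6 + 300 → 9797
Population now: 0–14=10860, 15–29=17302, 30–44=7863, 45–59=26661, 60–74=14445, 75–89=9797
[period 2]
Births: 17302 * 0.211 = 3651 ; 7863 * 0.326 = 2563 → total 6214
Group 2: 10860 * 0.97 = 10534
Group 3: 17302 * 0.951 = 16454
Group 4: 7863 * 0.954 = 7501
Group 5: 26661 * 0.967 = 25781
Group 6: 14445 * 0.922 = 13318
Net migration: Group 1 + 130 → 6344; Group 2 + 230 → 10764; Group 3 + 350 → 16804; Group 4 + 140 → 7641; Group 5 − 350 → 25431; Group 6 + 300 → 13618
Population now: 0–14=6344, 15–29=10764, 30–44=16804, 45–59=7641, 60–74=25431, 75–89=13618
[period 3]
Births: 10764 * 0.211 = 2271 ; 16804 * 0.326 = 5478 → total 7749
Group 2: 6344 * 0.97 = 6154
Group 3: 10764 * 0.951 = 10237
Group 4: 16804 * 0.954 = 16031
Group 5: 7641 * 0.967 = 7389
Group 6: 25431 * 0.922 = 23447
Net migration: Group 1 + 130 → 7879; Group 2 + 230 → 6384; Group 3 + 350 → 10587; Group 4 + 140 → 16171; Group 5 − 350 → 7039; Group 6 + 300 → 23747
Population now: 0–14=7879, 15–29=6384, 30–44=10587, 45–59=16171, 60–74=7039, 75–89=23747
Scenario B total after 3 periods: 71807
Difference B − A = 71807 − 72907 = -1100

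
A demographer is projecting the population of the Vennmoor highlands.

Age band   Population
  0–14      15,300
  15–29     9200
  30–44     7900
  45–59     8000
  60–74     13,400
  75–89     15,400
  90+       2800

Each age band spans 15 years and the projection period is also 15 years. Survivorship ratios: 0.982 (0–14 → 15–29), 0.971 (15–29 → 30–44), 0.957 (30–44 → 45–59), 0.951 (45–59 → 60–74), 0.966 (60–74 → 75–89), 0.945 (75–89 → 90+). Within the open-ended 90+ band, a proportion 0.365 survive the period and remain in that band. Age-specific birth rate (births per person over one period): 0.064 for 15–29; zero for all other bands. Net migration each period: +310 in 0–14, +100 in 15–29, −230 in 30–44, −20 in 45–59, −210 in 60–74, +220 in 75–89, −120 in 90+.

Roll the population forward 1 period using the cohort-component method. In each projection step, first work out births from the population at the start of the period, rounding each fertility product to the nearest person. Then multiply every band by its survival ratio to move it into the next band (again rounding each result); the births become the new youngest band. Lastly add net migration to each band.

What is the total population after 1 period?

Let band 1 be 0–14 through band 7 = 90+.
— Period 1 —
Births: 9200 * 0.064 = 589
Band 2: 15300 * 0.982 = 15025
Band 3: 9200 * 0.971 = 8933
Band 4: 7900 * 0.957 = 7560
Band 5: 8000 * 0.951 = 7608
Band 6: 13400 * 0.966 = 12944
Band 7: 15400 * 0.945 + 2800 * 0.365 = 14553 + 1022 = 15575
Net migration: Band 1 + 310 → 899; Band 2 + 100 → 15125; Band 3 − 230 → 8703; Band 4 − 20 → 7540; Band 5 − 210 → 7398; Band 6 + 220 → 13164; Band 7 − 120 → 15455
Population now: 0–14=899, 15–29=15125, 30–44=8703, 45–59=7540, 60–74=7398, 75–89=13164, 90+=15455
Total after period 1: 899 + 15125 + 8703 + 7540 + 7398 + 13164 + 15455 = 68284

68284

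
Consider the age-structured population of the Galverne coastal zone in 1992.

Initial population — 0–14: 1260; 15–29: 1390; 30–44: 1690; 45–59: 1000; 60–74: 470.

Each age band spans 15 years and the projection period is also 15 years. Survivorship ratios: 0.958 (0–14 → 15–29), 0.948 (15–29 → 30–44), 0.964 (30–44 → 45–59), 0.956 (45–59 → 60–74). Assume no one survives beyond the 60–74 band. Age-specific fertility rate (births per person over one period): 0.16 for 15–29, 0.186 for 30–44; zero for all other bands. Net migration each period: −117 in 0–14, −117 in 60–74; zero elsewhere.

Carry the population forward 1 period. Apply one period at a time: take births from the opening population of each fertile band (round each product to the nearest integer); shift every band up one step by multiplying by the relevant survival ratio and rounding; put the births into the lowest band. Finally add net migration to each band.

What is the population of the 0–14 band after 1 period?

(Bands numbered youngest = 1 to oldest = 5.)
Period 1.
Births: 1390 × 0.16 = 222 ; 1690 × 0.186 = 314 → 536
Band 2: 1260 × 0.958 = 1207
Band 3: 1390 × 0.948 = 1318
Band 4: 1690 × 0.964 = 1629
Band 5: 1000 × 0.956 = 956
Net migration: Band 1 − 117 → 419; Band 5 − 117 → 839
End of period: [419, 1207, 1318, 1629, 839]

419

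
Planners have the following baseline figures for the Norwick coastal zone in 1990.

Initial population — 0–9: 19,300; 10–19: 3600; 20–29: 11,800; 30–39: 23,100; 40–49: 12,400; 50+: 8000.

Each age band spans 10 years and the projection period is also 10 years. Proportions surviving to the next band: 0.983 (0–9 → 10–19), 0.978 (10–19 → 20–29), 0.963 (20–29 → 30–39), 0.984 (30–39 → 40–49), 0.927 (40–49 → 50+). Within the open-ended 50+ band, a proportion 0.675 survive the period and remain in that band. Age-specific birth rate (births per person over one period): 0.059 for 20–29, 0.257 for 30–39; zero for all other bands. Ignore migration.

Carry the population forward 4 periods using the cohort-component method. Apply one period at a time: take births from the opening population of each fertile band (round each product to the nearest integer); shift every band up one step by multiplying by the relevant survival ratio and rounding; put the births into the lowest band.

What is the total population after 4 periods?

58517

[period 1]
Births: 11800 × 0.059 = 696  |  23100 × 0.257 = 5937 ⇒ total 6633
10–19: 19300 × 0.983 = 18972
20–29: 3600 × 0.978 = 3521
30–39: 11800 × 0.963 = 11363
40–49: 23100 × 0.984 = 22730
50+: 12400 × 0.927 + 8000 × 0.675 = 11495 + 5400 = 16895
Giving 6633 / 18972 / 3521 / 11363 / 22730 / 16895.
[period 2]
Births: 3521 × 0.059 = 208  |  11363 × 0.257 = 2920 ⇒ total 3128
10–19: 6633 × 0.983 = 6520
20–29: 18972 × 0.978 = 18555
30–39: 3521 × 0.963 = 3391
40–49: 11363 × 0.984 = 11181
50+: 22730 × 0.927 + 16895 × 0.675 = 21071 + 11404 = 32475
Giving 3128 / 6520 / 18555 / 3391 / 11181 / 32475.
[period 3]
Births: 18555 × 0.059 = 1095  |  3391 × 0.257 = 871 ⇒ total 1966
10–19: 3128 × 0.983 = 3075
20–29: 6520 × 0.978 = 6377
30–39: 18555 × 0.963 = 17868
40–49: 3391 × 0.984 = 3337
50+: 11181 × 0.927 + 32475 × 0.675 = 10365 + 21921 = 32286
Giving 1966 / 3075 / 6377 / 17868 / 3337 / 32286.
[period 4]
Births: 6377 × 0.059 = 376  |  17868 × 0.257 = 4592 ⇒ total 4968
10–19: 1966 × 0.983 = 1933
20–29: 3075 × 0.978 = 3007
30–39: 6377 × 0.963 = 6141
40–49: 17868 × 0.984 = 17582
50+: 3337 × 0.927 + 32286 × 0.675 = 3093 + 21793 = 24886
Giving 4968 / 1933 / 3007 / 6141 / 17582 / 24886.
Total after period 4: 4968 + 1933 + 3007 + 6141 + 17582 + 24886 = 58517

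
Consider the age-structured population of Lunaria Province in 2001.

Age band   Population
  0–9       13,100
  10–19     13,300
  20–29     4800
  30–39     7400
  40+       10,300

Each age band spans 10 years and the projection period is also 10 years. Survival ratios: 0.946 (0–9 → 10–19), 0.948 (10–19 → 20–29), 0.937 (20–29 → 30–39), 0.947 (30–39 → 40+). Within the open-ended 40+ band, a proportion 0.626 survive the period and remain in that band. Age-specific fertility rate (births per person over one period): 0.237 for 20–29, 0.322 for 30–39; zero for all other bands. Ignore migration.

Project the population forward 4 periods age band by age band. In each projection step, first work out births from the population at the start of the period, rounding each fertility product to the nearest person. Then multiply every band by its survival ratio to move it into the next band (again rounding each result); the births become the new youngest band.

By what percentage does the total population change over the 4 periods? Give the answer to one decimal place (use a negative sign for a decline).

Call the groups 1 to 5, youngest first.
[period 1]
Births: 4800 × 0.237 = 1138  |  7400 × 0.322 = 2383 ⇒ total 3521
Group 2: 13100 × 0.946 = 12393
Group 3: 13300 × 0.948 = 12608
Group 4: 4800 × 0.937 = 4498
Group 5: 7400 × 0.947 + 10300 × 0.626 = 7008 + 6448 = 13456
Population now: 0–9=3521, 10–19=12393, 20–29=12608, 30–39=4498, 40+=13456
[period 2]
Births: 12608 × 0.237 = 2988  |  4498 × 0.322 = 1448 ⇒ total 4436
Group 2: 3521 × 0.946 = 3331
Group 3: 12393 × 0.948 = 11749
Group 4: 12608 × 0.937 = 11814
Group 5: 4498 × 0.947 + 13456 × 0.626 = 4260 + 8423 = 12683
Population now: 0–9=4436, 10–19=3331, 20–29=11749, 30–39=11814, 40+=12683
[period 3]
Births: 11749 × 0.237 = 2785  |  11814 × 0.322 = 3804 ⇒ total 6589
Group 2: 4436 × 0.946 = 4196
Group 3: 3331 × 0.948 = 3158
Group 4: 11749 × 0.937 = 11009
Group 5: 11814 × 0.947 + 12683 × 0.626 = 11188 + 7940 = 19128
Population now: 0–9=6589, 10–19=4196, 20–29=3158, 30–39=11009, 40+=19128
[period 4]
Births: 3158 × 0.237 = 748  |  11009 × 0.322 = 3545 ⇒ total 4293
Group 2: 6589 × 0.946 = 6233
Group 3: 4196 × 0.948 = 3978
Group 4: 3158 × 0.937 = 2959
Group 5: 11009 × 0.947 + 19128 × 0.626 = 10426 + 11974 = 22400
Population now: 0–9=4293, 10–19=6233, 20–29=3978, 30–39=2959, 40+=22400
Total: 48900 → 39863; change = -9037; percentage change = -18.5%

-18.5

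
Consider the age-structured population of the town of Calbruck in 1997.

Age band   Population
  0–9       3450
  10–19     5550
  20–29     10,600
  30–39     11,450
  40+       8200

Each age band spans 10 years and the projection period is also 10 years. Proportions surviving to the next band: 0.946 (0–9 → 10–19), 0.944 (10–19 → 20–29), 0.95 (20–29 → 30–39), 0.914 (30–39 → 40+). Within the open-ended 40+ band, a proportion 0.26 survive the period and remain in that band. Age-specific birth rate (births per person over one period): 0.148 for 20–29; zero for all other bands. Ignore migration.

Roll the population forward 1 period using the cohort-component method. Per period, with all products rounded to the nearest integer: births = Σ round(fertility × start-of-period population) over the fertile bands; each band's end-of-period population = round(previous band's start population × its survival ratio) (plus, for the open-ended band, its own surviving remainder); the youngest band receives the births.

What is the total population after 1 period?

32739

— Period 1 —
Births: 10600 × 0.148 = 1569
10–19: 3450 × 0.946 = 3264
20–29: 5550 × 0.944 = 5239
30–39: 10600 × 0.95 = 10070
40+: 11450 × 0.914 + 8200 × 0.26 = 10465 + 2132 = 12597
Population now: 0–9=1569, 10–19=3264, 20–29=5239, 30–39=10070, 40+=12597
Total after period 1: 1569 + 3264 + 5239 + 10070 + 12597 = 32739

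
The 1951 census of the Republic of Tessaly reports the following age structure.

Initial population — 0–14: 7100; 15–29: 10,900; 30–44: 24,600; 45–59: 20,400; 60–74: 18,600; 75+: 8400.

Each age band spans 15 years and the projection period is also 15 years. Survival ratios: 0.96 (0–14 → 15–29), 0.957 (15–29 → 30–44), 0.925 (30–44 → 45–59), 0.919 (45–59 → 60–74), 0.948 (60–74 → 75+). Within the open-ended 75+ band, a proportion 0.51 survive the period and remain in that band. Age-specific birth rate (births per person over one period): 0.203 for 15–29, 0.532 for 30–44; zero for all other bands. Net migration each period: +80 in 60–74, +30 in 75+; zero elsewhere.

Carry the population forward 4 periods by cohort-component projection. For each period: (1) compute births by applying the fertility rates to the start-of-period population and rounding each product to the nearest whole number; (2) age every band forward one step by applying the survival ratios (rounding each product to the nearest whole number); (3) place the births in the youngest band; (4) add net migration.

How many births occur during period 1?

15300

[period 1]
Births: 10900 × 0.203 = 2213  |  24600 × 0.532 = 13087 → 15300
15–29: 7100 × 0.96 = 6816
30–44: 10900 × 0.957 = 10431
45–59: 24600 × 0.925 = 22755
60–74: 20400 × 0.919 = 18748
75+: 18600 × 0.948 + 8400 × 0.51 = 17633 + 4284 = 21917
Net migration: 60–74 + 80 → 18828; 75+ + 30 → 21947
→ [15300, 6816, 10431, 22755, 18828, 21947]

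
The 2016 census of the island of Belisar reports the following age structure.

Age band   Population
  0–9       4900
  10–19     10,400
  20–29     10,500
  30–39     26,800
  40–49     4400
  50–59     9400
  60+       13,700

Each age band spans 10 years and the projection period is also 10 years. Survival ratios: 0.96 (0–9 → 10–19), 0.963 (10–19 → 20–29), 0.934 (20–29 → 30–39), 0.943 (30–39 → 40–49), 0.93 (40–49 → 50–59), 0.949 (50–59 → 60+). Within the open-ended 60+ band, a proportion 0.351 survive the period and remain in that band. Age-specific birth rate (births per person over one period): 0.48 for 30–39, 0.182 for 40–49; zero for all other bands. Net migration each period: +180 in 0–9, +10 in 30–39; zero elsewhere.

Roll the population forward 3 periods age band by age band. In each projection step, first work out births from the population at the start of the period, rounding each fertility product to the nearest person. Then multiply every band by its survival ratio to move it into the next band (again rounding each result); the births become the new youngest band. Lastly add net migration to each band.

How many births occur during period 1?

Let group 1 be 0–9 through group 7 = 60+.
[period 1]
Births: 26800 × 0.48 = 12864  |  4400 × 0.182 = 801 ⇒ total 13665
Group 2: 4900 × 0.96 = 4704
Group 3: 10400 × 0.963 = 10015
Group 4: 10500 × 0.934 = 9807
Group 5: 26800 × 0.943 = 25272
Group 6: 4400 × 0.93 = 4092
Group 7: 9400 × 0.949 + 13700 × 0.351 = 8921 + 4809 = 13730
Net migration: Group 1 + 180 → 13845; Group 4 + 10 → 9817
→ [13845, 4704, 10015, 9817, 25272, 4092, 13730]

13665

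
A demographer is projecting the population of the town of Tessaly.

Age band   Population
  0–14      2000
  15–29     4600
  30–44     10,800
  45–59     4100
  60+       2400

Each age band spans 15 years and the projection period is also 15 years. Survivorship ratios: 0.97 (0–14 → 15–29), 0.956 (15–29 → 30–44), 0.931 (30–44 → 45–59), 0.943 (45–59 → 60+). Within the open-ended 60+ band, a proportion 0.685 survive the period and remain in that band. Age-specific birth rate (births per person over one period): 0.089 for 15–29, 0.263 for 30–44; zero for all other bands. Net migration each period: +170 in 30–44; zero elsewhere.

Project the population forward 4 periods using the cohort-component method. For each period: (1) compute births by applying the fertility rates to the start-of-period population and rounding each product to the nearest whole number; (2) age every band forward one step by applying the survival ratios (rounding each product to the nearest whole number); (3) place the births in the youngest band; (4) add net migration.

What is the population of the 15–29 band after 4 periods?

Let group 1 be 0–14 through group 5 = 60+.
— Period 1 —
Births: 4600 × 0.089 = 409, 10800 × 0.263 = 2840 → 3249
Group 2: 2000 × 0.97 = 1940
Group 3: 4600 × 0.956 = 4398
Group 4: 10800 × 0.931 = 10055
Group 5: 4100 × 0.943 + 2400 × 0.685 = 3866 + 1644 = 5510
Net migration: Group 3 + 170 → 4568
Giving 3249 / 1940 / 4568 / 10055 / 5510.
— Period 2 —
Births: 1940 × 0.089 = 173, 4568 × 0.263 = 1201 → 1374
Group 2: 3249 × 0.97 = 3152
Group 3: 1940 × 0.956 = 1855
Group 4: 4568 × 0.931 = 4253
Group 5: 10055 × 0.943 + 5510 × 0.685 = 9482 + 3774 = 13256
Net migration: Group 3 + 170 → 2025
Giving 1374 / 3152 / 2025 / 4253 / 13256.
— Period 3 —
Births: 3152 × 0.089 = 281, 2025 × 0.263 = 533 → 814
Group 2: 1374 × 0.97 = 1333
Group 3: 3152 × 0.956 = 3013
Group 4: 2025 × 0.931 = 1885
Group 5: 4253 × 0.943 + 13256 × 0.685 = 4011 + 9080 = 13091
Net migration: Group 3 + 170 → 3183
Giving 814 / 1333 / 3183 / 1885 / 13091.
— Period 4 —
Births: 1333 × 0.089 = 119, 3183 × 0.263 = 837 → 956
Group 2: 814 × 0.97 = 790
Group 3: 1333 × 0.956 = 1274
Group 4: 3183 × 0.931 = 2963
Group 5: 1885 × 0.943 + 13091 × 0.685 = 1778 + 8967 = 10745
Net migration: Group 3 + 170 → 1444
Giving 956 / 790 / 1444 / 2963 / 10745.

790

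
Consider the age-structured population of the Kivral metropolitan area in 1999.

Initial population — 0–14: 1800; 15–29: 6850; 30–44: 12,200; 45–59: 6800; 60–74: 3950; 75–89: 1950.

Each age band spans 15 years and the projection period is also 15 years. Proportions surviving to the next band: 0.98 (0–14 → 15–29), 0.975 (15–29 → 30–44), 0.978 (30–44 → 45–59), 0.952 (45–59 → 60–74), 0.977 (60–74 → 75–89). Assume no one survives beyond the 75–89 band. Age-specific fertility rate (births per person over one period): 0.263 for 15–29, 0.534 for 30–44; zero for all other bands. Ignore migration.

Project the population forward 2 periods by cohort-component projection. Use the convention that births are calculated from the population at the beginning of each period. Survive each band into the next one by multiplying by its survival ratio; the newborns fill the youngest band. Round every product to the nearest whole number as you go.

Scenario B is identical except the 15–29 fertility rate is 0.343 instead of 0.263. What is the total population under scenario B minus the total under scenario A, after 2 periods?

Numbering the groups 1..6 from youngest to oldest:
Period 1:
Births: 6850 × 0.263 = 1802, 12200 × 0.534 = 6515 → 8317
Group 2: 1800 × 0.98 = 1764
Group 3: 6850 × 0.975 = 6679
Group 4: 12200 × 0.978 = 11932
Group 5: 6800 × 0.952 = 6474
Group 6: 3950 × 0.977 = 3859
End of period: [8317, 1764, 6679, 11932, 6474, 3859]
Period 2:
Births: 1764 × 0.263 = 464, 6679 × 0.534 = 3567 → 4031
Group 2: 8317 × 0.98 = 8151
Group 3: 1764 × 0.975 = 1720
Group 4: 6679 × 0.978 = 6532
Group 5: 11932 × 0.952 = 11359
Group 6: 6474 × 0.977 = 6325
End of period: [4031, 8151, 1720, 6532, 11359, 6325]
Scenario A total after 2 periods: 38118
Scenario B projection —
Period 1:
Births: 6850 × 0.343 = 2350, 12200 × 0.534 = 6515 → 8865
Group 2: 1800 × 0.98 = 1764
Group 3: 6850 × 0.975 = 6679
Group 4: 12200 × 0.978 = 11932
Group 5: 6800 × 0.952 = 6474
Group 6: 3950 × 0.977 = 3859
End of period: [8865, 1764, 6679, 11932, 6474, 3859]
Period 2:
Births: 1764 × 0.343 = 605, 6679 × 0.534 = 3567 → 4172
Group 2: 8865 × 0.98 = 8688
Group 3: 1764 × 0.975 = 1720
Group 4: 6679 × 0.978 = 6532
Group 5: 11932 × 0.952 = 11359
Group 6: 6474 × 0.977 = 6325
End of period: [4172, 8688, 1720, 6532, 11359, 6325]
Scenario B total after 2 periods: 38796
Difference B − A = 38796 − 38118 = 678

678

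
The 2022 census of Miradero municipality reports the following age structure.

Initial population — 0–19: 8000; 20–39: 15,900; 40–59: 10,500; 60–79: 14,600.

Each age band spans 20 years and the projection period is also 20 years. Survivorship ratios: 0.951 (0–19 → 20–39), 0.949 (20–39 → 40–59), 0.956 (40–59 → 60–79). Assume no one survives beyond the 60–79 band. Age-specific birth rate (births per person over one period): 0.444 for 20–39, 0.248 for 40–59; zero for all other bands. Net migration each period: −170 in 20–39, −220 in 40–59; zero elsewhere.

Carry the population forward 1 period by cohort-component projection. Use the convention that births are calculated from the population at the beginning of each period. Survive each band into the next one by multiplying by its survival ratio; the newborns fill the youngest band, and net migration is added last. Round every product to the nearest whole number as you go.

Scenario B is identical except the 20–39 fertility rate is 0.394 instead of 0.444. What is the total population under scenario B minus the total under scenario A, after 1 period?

-795

Period 1:
Births: 15900 × 0.444 = 7060, 10500 × 0.248 = 2604 → total 9664
20–39: 8000 × 0.951 = 7608
40–59: 15900 × 0.949 = 15089
60–79: 10500 × 0.956 = 10038
Net migration: 20–39 − 170 → 7438; 40–59 − 220 → 14869
Population now: 0–19=9664, 20–39=7438, 40–59=14869, 60–79=10038
Scenario A total after 1 period: 42009
Scenario B projection —
Period 1:
Births: 15900 × 0.394 = 6265, 10500 × 0.248 = 2604 → total 8869
20–39: 8000 × 0.951 = 7608
40–59: 15900 × 0.949 = 15089
60–79: 10500 × 0.956 = 10038
Net migration: 20–39 − 170 → 7438; 40–59 − 220 → 14869
Population now: 0–19=8869, 20–39=7438, 40–59=14869, 60–79=10038
Scenario B total after 1 period: 41214
Difference B − A = 41214 − 42009 = -795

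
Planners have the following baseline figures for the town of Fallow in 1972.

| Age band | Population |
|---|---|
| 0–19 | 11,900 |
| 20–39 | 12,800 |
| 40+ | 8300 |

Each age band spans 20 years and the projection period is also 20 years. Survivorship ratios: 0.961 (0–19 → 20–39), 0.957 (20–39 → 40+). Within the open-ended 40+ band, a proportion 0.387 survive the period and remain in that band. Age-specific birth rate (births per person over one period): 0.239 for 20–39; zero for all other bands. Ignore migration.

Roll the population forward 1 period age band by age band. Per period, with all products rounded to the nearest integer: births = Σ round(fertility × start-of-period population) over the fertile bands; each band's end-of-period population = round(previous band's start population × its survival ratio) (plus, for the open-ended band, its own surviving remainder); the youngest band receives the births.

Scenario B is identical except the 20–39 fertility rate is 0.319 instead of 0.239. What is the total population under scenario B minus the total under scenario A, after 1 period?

1024

Call the bands 1 to 3, youngest first.
Period 1.
Births: 12800 × 0.239 = 3059
Band 2: 11900 × 0.961 = 11436
Band 3: 12800 × 0.957 + 8300 × 0.387 = 12250 + 3212 = 15462
→ [3059, 11436, 15462]
Scenario A total after 1 period: 29957
Scenario B projection —
Period 1.
Births: 12800 × 0.319 = 4083
Band 2: 11900 × 0.961 = 11436
Band 3: 12800 × 0.957 + 8300 × 0.387 = 12250 + 3212 = 15462
→ [4083, 11436, 15462]
Scenario B total after 1 period: 30981
Difference B − A = 30981 − 29957 = 1024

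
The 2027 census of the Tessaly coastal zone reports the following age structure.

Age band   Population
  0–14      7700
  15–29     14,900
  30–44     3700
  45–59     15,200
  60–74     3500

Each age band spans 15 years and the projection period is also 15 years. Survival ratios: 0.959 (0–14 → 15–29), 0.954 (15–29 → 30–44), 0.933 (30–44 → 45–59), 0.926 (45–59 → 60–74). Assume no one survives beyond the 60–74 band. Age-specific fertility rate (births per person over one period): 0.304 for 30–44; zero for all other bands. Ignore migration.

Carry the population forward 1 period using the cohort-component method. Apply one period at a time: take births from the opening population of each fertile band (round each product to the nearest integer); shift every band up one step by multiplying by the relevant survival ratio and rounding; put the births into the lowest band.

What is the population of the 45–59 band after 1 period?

3452

Let group 1 be 0–14 through group 5 = 60–74.
After projecting period 1:
Births: 3700 * 0.304 = 1125
Group 2: 7700 * 0.959 = 7384
Group 3: 14900 * 0.954 = 14215
Group 4: 3700 * 0.933 = 3452
Group 5: 15200 * 0.926 = 14075
→ [1125, 7384, 14215, 3452, 14075]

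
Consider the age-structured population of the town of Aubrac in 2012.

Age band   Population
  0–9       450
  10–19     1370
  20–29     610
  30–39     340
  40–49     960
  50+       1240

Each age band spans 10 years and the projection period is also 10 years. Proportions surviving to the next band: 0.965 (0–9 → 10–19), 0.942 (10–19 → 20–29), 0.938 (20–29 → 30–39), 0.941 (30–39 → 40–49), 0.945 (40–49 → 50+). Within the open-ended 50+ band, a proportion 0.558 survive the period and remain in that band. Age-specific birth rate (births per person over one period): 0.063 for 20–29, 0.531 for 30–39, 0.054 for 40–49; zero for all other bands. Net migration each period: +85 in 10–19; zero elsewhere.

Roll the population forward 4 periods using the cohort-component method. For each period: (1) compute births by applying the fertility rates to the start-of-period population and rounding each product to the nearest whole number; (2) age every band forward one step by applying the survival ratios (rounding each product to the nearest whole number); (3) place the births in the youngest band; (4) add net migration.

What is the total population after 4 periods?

4007

Let band 1 be 0–9 through band 6 = 50+.
— Period 1 —
Births: 610 × 0.063 = 38  |  340 × 0.531 = 181  |  960 × 0.054 = 52 — total 271
Band 2: 450 × 0.965 = 434
Band 3: 1370 × 0.942 = 1291
Band 4: 610 × 0.938 = 572
Band 5: 340 × 0.941 = 320
Band 6: 960 × 0.945 + 1240 × 0.558 = 907 + 692 = 1599
Net migration: Band 2 + 85 → 519
→ [271, 519, 1291, 572, 320, 1599]
— Period 2 —
Births: 1291 × 0.063 = 81  |  572 × 0.531 = 304  |  320 × 0.054 = 17 — total 402
Band 2: 271 × 0.965 = 262
Band 3: 519 × 0.942 = 489
Band 4: 1291 × 0.938 = 1211
Band 5: 572 × 0.941 = 538
Band 6: 320 × 0.945 + 1599 × 0.558 = 302 + 892 = 1194
Net migration: Band 2 + 85 → 347
→ [402, 347, 489, 1211, 538, 1194]
— Period 3 —
Births: 489 × 0.063 = 31  |  1211 × 0.531 = 643  |  538 × 0.054 = 29 — total 703
Band 2: 402 × 0.965 = 388
Band 3: 347 × 0.942 = 327
Band 4: 489 × 0.938 = 459
Band 5: 1211 × 0.941 = 1140
Band 6: 538 × 0.945 + 1194 × 0.558 = 508 + 666 = 1174
Net migration: Band 2 + 85 → 473
→ [703, 473, 327, 459, 1140, 1174]
— Period 4 —
Births: 327 × 0.063 = 21  |  459 × 0.531 = 244  |  1140 × 0.054 = 62 — total 327
Band 2: 703 × 0.965 = 678
Band 3: 473 × 0.942 = 446
Band 4: 327 × 0.938 = 307
Band 5: 459 × 0.941 = 432
Band 6: 1140 × 0.945 + 1174 × 0.558 = 1077 + 655 = 1732
Net migration: Band 2 + 85 → 763
→ [327, 763, 446, 307, 432, 1732]
Total after period 4: 327 + 763 + 446 + 307 + 432 + 1732 = 4007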